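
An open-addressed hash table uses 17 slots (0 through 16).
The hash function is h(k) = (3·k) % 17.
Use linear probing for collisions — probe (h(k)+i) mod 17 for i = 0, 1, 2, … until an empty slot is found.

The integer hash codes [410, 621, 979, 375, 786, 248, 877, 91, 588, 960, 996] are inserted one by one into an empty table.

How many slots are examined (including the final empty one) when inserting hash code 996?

Insert 410: h=6, slot 6 empty -> index 6.
Insert 621: h=10, slot 10 empty -> index 10.
Insert 979: h=13, slot 13 empty -> index 13.
Insert 375: h=3, slot 3 empty -> index 3.
Insert 786: h=12, slot 12 empty -> index 12.
Insert 248: h=13, slot 13 occupied -> index 14.
Insert 877: h=13, slots 13,14 occupied -> index 15.
Insert 91: h=1, slot 1 empty -> index 1.
Insert 588: h=13, slots 13,14,15 occupied -> index 16.
Insert 960: h=7, slot 7 empty -> index 7.
Insert 996: h=13, slots 13,14,15,16 occupied -> index 0.
Table: [996, 91, —, 375, —, —, 410, 960, —, —, 621, —, 786, 979, 248, 877, 588]

5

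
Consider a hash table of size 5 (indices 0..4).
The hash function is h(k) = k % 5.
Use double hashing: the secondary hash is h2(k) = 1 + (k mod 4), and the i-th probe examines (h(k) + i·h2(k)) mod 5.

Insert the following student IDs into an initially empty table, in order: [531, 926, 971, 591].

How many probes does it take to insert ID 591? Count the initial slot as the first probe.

531: h=1 => slot 1
926: h=1, h2=3, probe 1,4 => slot 4
971: h=1, h2=4, probe 1,0 => slot 0
591: h=1, h2=4, probe 1,0,4,3 => slot 3
Table: [971, 531, ., 591, 926]

4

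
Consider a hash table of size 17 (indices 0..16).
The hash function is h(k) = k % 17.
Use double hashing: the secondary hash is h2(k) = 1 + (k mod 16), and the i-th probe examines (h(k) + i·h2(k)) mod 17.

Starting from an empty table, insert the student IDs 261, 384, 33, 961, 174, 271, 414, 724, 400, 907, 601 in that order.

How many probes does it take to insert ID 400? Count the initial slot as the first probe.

261: h=6 -> slot 6
384: h=10 -> slot 10
33: h=16 -> slot 16
961: h=9 -> slot 9
174: h=4 -> slot 4
271: h=16, h2=16, probe 16,15 -> slot 15
414: h=6, h2=15, probe 6,4,2 -> slot 2
724: h=10, h2=5, probe 10,15,3 -> slot 3
400: h=9, h2=1, probe 9,10,11 -> slot 11
907: h=6, h2=12, probe 6,1 -> slot 1
601: h=6, h2=10, probe 6,16,9,2,12 -> slot 12
Table: [—, 907, 414, 724, 174, —, 261, —, —, 961, 384, 400, 601, —, —, 271, 33]

3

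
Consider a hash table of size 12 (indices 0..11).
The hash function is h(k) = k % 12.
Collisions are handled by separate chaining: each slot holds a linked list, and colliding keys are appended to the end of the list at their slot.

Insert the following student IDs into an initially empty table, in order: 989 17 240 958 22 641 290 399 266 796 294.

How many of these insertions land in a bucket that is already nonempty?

4

Insert 989: h=5, bucket 5 empty -> new chain.
Insert 17: h=5, bucket 5 nonempty -> append to chain.
Insert 240: h=0, bucket 0 empty -> new chain.
Insert 958: h=10, bucket 10 empty -> new chain.
Insert 22: h=10, bucket 10 nonempty -> append to chain.
Insert 641: h=5, bucket 5 nonempty -> append to chain.
Insert 290: h=2, bucket 2 empty -> new chain.
Insert 399: h=3, bucket 3 empty -> new chain.
Insert 266: h=2, bucket 2 nonempty -> append to chain.
Insert 796: h=4, bucket 4 empty -> new chain.
Insert 294: h=6, bucket 6 empty -> new chain.
Final buckets:
0: 240
1: -
2: 290 -> 266
3: 399
4: 796
5: 989 -> 17 -> 641
6: 294
7: -
8: -
9: -
10: 958 -> 22
11: -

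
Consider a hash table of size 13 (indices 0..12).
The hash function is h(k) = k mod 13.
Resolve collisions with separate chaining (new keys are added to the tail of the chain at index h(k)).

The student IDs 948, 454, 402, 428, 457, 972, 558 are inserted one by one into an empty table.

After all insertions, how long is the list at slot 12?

5

Insert 948: h=12, bucket 12 empty -> new chain.
Insert 454: h=12, bucket 12 nonempty -> append to chain.
Insert 402: h=12, bucket 12 nonempty -> append to chain.
Insert 428: h=12, bucket 12 nonempty -> append to chain.
Insert 457: h=2, bucket 2 empty -> new chain.
Insert 972: h=10, bucket 10 empty -> new chain.
Insert 558: h=12, bucket 12 nonempty -> append to chain.
Final buckets:
0: ∅
1: ∅
2: 457
3: ∅
4: ∅
5: ∅
6: ∅
7: ∅
8: ∅
9: ∅
10: 972
11: ∅
12: 948 -> 454 -> 402 -> 428 -> 558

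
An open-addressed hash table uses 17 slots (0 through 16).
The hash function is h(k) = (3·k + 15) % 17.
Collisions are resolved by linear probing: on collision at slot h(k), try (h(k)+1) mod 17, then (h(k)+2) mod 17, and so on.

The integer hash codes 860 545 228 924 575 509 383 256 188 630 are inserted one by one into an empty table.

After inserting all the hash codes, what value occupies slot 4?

188

860: h=11 → slot 11
545: h=1 → slot 1
228: h=2 → slot 2
924: h=16 → slot 16
575: h=6 → slot 6
509: h=12 → slot 12
383: h=8 → slot 8
256: h=1, probe 1,2,3 → slot 3
188: h=1, probe 1,2,3,4 → slot 4
630: h=1, probe 1,2,3,4,5 → slot 5
Table: [_, 545, 228, 256, 188, 630, 575, _, 383, _, _, 860, 509, _, _, _, 924]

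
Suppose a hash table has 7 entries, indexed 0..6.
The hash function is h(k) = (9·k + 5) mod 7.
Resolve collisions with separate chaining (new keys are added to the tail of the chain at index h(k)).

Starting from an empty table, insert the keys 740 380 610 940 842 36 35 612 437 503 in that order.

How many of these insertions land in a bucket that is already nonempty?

4

Insert 740: h=1, bucket 1 empty -> new chain.
Insert 380: h=2, bucket 2 empty -> new chain.
Insert 610: h=0, bucket 0 empty -> new chain.
Insert 940: h=2, bucket 2 nonempty -> append to chain.
Insert 842: h=2, bucket 2 nonempty -> append to chain.
Insert 36: h=0, bucket 0 nonempty -> append to chain.
Insert 35: h=5, bucket 5 empty -> new chain.
Insert 612: h=4, bucket 4 empty -> new chain.
Insert 437: h=4, bucket 4 nonempty -> append to chain.
Insert 503: h=3, bucket 3 empty -> new chain.
Final buckets:
0: 610 -> 36
1: 740
2: 380 -> 940 -> 842
3: 503
4: 612 -> 437
5: 35
6: .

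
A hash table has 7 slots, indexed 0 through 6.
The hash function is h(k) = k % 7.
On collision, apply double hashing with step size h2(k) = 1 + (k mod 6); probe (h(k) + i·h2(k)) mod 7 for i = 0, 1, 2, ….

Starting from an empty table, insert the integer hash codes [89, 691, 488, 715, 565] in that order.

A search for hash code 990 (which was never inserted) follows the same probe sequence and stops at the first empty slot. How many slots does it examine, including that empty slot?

Insert 89: h=5, slot 5 empty -> index 5.
Insert 691: h=5, h2=2, slot 5 occupied -> index 0.
Insert 488: h=5, h2=3, slot 5 occupied -> index 1.
Insert 715: h=1, h2=2, slot 1 occupied -> index 3.
Insert 565: h=5, h2=2, slots 5,0 occupied -> index 2.
Table: [691, 488, 565, 715, —, 89, —]
Lookup 990: h=3, h2=1, probe 3,4 → slot 4 empty, not found.

2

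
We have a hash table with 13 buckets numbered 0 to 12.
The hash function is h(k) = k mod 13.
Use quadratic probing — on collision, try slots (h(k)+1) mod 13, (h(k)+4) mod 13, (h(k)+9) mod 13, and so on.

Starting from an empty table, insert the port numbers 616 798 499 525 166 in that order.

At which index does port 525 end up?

1

616: h=5 -> slot 5
798: h=5, probe 5,6 -> slot 6
499: h=5, probe 5,6,9 -> slot 9
525: h=5, probe 5,6,9,1 -> slot 1
166: h=10 -> slot 10
Table: [_, 525, _, _, _, 616, 798, _, _, 499, 166, _, _]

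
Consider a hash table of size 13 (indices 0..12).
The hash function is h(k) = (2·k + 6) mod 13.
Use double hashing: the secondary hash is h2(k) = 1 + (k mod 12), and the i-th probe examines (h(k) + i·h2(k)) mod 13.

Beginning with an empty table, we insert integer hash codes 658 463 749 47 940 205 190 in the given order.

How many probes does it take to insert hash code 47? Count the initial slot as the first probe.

2

658: h=9 -> slot 9
463: h=9, h2=8, probe 9,4 -> slot 4
749: h=9, h2=6, probe 9,2 -> slot 2
47: h=9, h2=12, probe 9,8 -> slot 8
940: h=1 -> slot 1
205: h=0 -> slot 0
190: h=9, h2=11, probe 9,7 -> slot 7
Table: [205, 940, 749, —, 463, —, —, 190, 47, 658, —, —, —]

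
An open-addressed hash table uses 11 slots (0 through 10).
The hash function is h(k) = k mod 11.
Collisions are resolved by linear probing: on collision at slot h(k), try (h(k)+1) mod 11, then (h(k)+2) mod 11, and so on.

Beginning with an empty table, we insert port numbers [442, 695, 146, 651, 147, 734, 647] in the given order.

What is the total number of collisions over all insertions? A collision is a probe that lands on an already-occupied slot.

442 hashes to 2; slot 2 is free => place at 2.
695 hashes to 2; 2 taken => place at 3.
146 hashes to 3; 3 taken => place at 4.
651 hashes to 2; 2,3,4 taken => place at 5.
147 hashes to 4; 4,5 taken => place at 6.
734 hashes to 8; slot 8 is free => place at 8.
647 hashes to 9; slot 9 is free => place at 9.
Table: [., ., 442, 695, 146, 651, 147, ., 734, 647, .]

7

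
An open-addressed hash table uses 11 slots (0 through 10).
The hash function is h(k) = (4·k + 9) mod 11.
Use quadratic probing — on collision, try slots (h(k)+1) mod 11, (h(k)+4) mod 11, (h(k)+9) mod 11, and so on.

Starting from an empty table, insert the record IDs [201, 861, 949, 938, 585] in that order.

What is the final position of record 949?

3

201: h=10 -> slot 10
861: h=10, probe 10,0 -> slot 0
949: h=10, probe 10,0,3 -> slot 3
938: h=10, probe 10,0,3,8 -> slot 8
585: h=6 -> slot 6
Table: [861, ., ., 949, ., ., 585, ., 938, ., 201]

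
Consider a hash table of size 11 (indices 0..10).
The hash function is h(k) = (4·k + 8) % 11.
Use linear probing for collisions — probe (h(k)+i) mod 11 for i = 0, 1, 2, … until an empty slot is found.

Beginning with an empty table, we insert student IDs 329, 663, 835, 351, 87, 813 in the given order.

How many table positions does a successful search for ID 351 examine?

3

329: h=4 → slot 4
663: h=9 → slot 9
835: h=4, probe 4,5 → slot 5
351: h=4, probe 4,5,6 → slot 6
87: h=4, probe 4,5,6,7 → slot 7
813: h=4, probe 4,5,6,7,8 → slot 8
Table: [., ., ., ., 329, 835, 351, 87, 813, 663, .]
Lookup 351: h=4, probe 4,5,6 → found at 6.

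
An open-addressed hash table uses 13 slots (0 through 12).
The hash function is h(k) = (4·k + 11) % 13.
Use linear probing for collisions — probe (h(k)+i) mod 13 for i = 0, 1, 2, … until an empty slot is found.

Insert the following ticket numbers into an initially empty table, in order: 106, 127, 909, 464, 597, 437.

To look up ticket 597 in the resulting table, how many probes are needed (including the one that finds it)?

Insert 106: h=6, slot 6 empty → index 6.
Insert 127: h=12, slot 12 empty → index 12.
Insert 909: h=7, slot 7 empty → index 7.
Insert 464: h=8, slot 8 empty → index 8.
Insert 597: h=7, slots 7,8 occupied → index 9.
Insert 437: h=4, slot 4 empty → index 4.
Table: [-, -, -, -, 437, -, 106, 909, 464, 597, -, -, 127]
Lookup 597: h=7, probe 7,8,9 → found at 9.

3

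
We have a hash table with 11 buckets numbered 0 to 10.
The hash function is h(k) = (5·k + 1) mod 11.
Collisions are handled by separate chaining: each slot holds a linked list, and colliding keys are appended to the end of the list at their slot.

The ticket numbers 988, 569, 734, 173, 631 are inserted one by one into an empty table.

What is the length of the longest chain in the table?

3

988 → bucket 2
569 → bucket 8
734 → bucket 8 (collision)
173 → bucket 8 (collision)
631 → bucket 10
Final buckets:
0: .
1: .
2: 988
3: .
4: .
5: .
6: .
7: .
8: 569 -> 734 -> 173
9: .
10: 631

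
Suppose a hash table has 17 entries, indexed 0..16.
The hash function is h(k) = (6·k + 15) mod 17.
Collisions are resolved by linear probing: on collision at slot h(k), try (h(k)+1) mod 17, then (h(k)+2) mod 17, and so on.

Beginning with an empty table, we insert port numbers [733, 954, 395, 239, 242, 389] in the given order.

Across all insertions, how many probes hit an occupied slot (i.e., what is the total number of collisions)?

733: h=10 => slot 10
954: h=10, probe 10,11 => slot 11
395: h=5 => slot 5
239: h=4 => slot 4
242: h=5, probe 5,6 => slot 6
389: h=3 => slot 3
Table: [_, _, _, 389, 239, 395, 242, _, _, _, 733, 954, _, _, _, _, _]

2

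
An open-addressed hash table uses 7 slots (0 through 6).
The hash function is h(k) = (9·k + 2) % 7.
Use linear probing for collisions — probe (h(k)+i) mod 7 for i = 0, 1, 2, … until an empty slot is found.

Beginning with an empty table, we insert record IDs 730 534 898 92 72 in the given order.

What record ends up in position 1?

898

Insert 730: h=6, slot 6 empty → index 6.
Insert 534: h=6, slot 6 occupied → index 0.
Insert 898: h=6, slots 6,0 occupied → index 1.
Insert 92: h=4, slot 4 empty → index 4.
Insert 72: h=6, slots 6,0,1 occupied → index 2.
Table: [534, 898, 72, ., 92, ., 730]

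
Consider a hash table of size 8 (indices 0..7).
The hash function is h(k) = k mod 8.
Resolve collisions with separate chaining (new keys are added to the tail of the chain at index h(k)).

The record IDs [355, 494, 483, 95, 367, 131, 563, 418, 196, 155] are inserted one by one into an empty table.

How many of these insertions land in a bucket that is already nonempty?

5

355 -> bucket 3
494 -> bucket 6
483 -> bucket 3 (collision)
95 -> bucket 7
367 -> bucket 7 (collision)
131 -> bucket 3 (collision)
563 -> bucket 3 (collision)
418 -> bucket 2
196 -> bucket 4
155 -> bucket 3 (collision)
Final buckets:
0: ∅
1: ∅
2: 418
3: 355 -> 483 -> 131 -> 563 -> 155
4: 196
5: ∅
6: 494
7: 95 -> 367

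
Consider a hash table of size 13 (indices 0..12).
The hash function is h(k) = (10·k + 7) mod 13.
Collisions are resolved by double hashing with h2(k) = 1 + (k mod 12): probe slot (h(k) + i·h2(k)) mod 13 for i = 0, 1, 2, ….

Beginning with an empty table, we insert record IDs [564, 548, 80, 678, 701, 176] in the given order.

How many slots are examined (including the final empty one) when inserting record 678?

564: h=5 → slot 5
548: h=1 → slot 1
80: h=1, h2=9, probe 1,10 → slot 10
678: h=1, h2=7, probe 1,8 → slot 8
701: h=10, h2=6, probe 10,3 → slot 3
176: h=12 → slot 12
Table: [_, 548, _, 701, _, 564, _, _, 678, _, 80, _, 176]

2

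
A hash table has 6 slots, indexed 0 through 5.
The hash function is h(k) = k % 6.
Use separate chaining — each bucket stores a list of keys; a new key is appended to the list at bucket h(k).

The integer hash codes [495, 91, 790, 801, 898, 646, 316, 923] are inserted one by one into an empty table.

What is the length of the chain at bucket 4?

4

495 → bucket 3
91 → bucket 1
790 → bucket 4
801 → bucket 3 (collision)
898 → bucket 4 (collision)
646 → bucket 4 (collision)
316 → bucket 4 (collision)
923 → bucket 5
Final buckets:
0: —
1: 91
2: —
3: 495 -> 801
4: 790 -> 898 -> 646 -> 316
5: 923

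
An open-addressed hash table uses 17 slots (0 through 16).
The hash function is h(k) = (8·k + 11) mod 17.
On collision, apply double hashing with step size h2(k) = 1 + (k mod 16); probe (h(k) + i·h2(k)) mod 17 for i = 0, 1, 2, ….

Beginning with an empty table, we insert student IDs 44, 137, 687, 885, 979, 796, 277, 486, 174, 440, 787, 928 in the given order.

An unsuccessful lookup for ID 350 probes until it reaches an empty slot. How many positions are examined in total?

44: h=6 -> slot 6
137: h=2 -> slot 2
687: h=16 -> slot 16
885: h=2, h2=6, probe 2,8 -> slot 8
979: h=6, h2=4, probe 6,10 -> slot 10
796: h=4 -> slot 4
277: h=0 -> slot 0
486: h=6, h2=7, probe 6,13 -> slot 13
174: h=9 -> slot 9
440: h=12 -> slot 12
787: h=0, h2=4, probe 0,4,8,12,16,3 -> slot 3
928: h=6, h2=1, probe 6,7 -> slot 7
Table: [277, _, 137, 787, 796, _, 44, 928, 885, 174, 979, _, 440, 486, _, _, 687]
Lookup 350: h=6, h2=15, probe 6,4,2,0,15 → slot 15 empty, not found.

5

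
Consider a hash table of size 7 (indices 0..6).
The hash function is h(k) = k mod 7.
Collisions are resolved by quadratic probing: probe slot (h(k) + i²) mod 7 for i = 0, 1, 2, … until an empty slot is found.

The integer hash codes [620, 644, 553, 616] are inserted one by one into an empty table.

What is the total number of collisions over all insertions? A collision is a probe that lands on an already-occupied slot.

4

620 hashes to 4; slot 4 is free => place at 4.
644 hashes to 0; slot 0 is free => place at 0.
553 hashes to 0; 0 taken => place at 1.
616 hashes to 0; 0,1,4 taken => place at 2.
Table: [644, 553, 616, -, 620, -, -]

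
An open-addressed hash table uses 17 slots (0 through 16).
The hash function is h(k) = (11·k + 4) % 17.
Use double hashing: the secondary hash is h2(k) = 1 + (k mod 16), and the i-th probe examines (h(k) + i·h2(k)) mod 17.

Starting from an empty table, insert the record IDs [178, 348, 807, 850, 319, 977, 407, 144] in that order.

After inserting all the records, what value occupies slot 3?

348

178: h=7 -> slot 7
348: h=7, h2=13, probe 7,3 -> slot 3
807: h=7, h2=8, probe 7,15 -> slot 15
850: h=4 -> slot 4
319: h=11 -> slot 11
977: h=7, h2=2, probe 7,9 -> slot 9
407: h=10 -> slot 10
144: h=7, h2=1, probe 7,8 -> slot 8
Table: [∅, ∅, ∅, 348, 850, ∅, ∅, 178, 144, 977, 407, 319, ∅, ∅, ∅, 807, ∅]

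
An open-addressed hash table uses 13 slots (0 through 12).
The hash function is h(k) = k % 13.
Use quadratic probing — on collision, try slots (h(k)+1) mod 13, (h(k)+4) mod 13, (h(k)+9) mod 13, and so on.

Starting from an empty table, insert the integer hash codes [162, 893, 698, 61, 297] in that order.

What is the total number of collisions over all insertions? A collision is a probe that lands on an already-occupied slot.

3

Insert 162: h=6, slot 6 empty -> index 6.
Insert 893: h=9, slot 9 empty -> index 9.
Insert 698: h=9, slot 9 occupied -> index 10.
Insert 61: h=9, slots 9,10 occupied -> index 0.
Insert 297: h=11, slot 11 empty -> index 11.
Table: [61, ., ., ., ., ., 162, ., ., 893, 698, 297, .]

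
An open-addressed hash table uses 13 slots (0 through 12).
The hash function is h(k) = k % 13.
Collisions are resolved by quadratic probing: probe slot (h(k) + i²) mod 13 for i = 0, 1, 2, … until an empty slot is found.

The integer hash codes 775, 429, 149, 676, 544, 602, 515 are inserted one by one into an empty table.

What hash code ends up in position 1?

775: h=8 => slot 8
429: h=0 => slot 0
149: h=6 => slot 6
676: h=0, probe 0,1 => slot 1
544: h=11 => slot 11
602: h=4 => slot 4
515: h=8, probe 8,9 => slot 9
Table: [429, 676, ., ., 602, ., 149, ., 775, 515, ., 544, .]

676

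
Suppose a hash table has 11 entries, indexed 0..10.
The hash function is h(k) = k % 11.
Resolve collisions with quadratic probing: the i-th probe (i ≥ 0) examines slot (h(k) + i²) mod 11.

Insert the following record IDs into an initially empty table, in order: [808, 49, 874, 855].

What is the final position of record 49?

808: h=5 -> slot 5
49: h=5, probe 5,6 -> slot 6
874: h=5, probe 5,6,9 -> slot 9
855: h=8 -> slot 8
Table: [., ., ., ., ., 808, 49, ., 855, 874, .]

6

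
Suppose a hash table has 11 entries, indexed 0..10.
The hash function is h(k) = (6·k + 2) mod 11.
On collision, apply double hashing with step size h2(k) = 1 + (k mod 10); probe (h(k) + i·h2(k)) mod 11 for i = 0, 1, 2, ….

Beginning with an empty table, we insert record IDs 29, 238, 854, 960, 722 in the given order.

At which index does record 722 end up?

29 hashes to 0; slot 0 is free -> place at 0.
238 hashes to 0, h2=9; 0 taken -> place at 9.
854 hashes to 0, h2=5; 0 taken -> place at 5.
960 hashes to 9, h2=1; 9 taken -> place at 10.
722 hashes to 0, h2=3; 0 taken -> place at 3.
Table: [29, —, —, 722, —, 854, —, —, —, 238, 960]

3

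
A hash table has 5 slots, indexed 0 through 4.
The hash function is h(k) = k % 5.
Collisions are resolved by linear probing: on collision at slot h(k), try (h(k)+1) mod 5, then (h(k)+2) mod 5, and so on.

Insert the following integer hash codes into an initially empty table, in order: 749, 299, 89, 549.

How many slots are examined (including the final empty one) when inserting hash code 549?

749: h=4 -> slot 4
299: h=4, probe 4,0 -> slot 0
89: h=4, probe 4,0,1 -> slot 1
549: h=4, probe 4,0,1,2 -> slot 2
Table: [299, 89, 549, _, 749]

4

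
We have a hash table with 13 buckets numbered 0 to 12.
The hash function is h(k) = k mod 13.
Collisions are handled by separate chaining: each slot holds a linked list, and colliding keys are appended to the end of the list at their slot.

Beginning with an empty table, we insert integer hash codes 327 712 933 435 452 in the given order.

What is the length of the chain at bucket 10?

3

Insert 327: h=2, bucket 2 empty → new chain.
Insert 712: h=10, bucket 10 empty → new chain.
Insert 933: h=10, bucket 10 nonempty → append to chain.
Insert 435: h=6, bucket 6 empty → new chain.
Insert 452: h=10, bucket 10 nonempty → append to chain.
Final buckets:
0: .
1: .
2: 327
3: .
4: .
5: .
6: 435
7: .
8: .
9: .
10: 712 -> 933 -> 452
11: .
12: .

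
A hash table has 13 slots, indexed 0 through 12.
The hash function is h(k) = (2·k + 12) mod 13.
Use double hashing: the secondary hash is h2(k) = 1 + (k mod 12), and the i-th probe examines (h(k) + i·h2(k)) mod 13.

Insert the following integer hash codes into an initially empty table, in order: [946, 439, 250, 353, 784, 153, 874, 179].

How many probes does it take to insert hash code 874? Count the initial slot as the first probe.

946 hashes to 6; slot 6 is free -> place at 6.
439 hashes to 6, h2=8; 6 taken -> place at 1.
250 hashes to 5; slot 5 is free -> place at 5.
353 hashes to 3; slot 3 is free -> place at 3.
784 hashes to 7; slot 7 is free -> place at 7.
153 hashes to 6, h2=10; 6,3 taken -> place at 0.
874 hashes to 5, h2=11; 5,3,1 taken -> place at 12.
179 hashes to 6, h2=12; 6,5 taken -> place at 4.
Table: [153, 439, -, 353, 179, 250, 946, 784, -, -, -, -, 874]

4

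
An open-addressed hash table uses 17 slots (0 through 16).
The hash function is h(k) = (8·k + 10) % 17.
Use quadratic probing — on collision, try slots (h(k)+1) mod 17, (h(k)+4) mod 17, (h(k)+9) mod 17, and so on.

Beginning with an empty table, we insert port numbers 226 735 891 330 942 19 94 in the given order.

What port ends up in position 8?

226 hashes to 16; slot 16 is free => place at 16.
735 hashes to 8; slot 8 is free => place at 8.
891 hashes to 15; slot 15 is free => place at 15.
330 hashes to 15; 15,16 taken => place at 2.
942 hashes to 15; 15,16,2 taken => place at 7.
19 hashes to 9; slot 9 is free => place at 9.
94 hashes to 14; slot 14 is free => place at 14.
Table: [∅, ∅, 330, ∅, ∅, ∅, ∅, 942, 735, 19, ∅, ∅, ∅, ∅, 94, 891, 226]

735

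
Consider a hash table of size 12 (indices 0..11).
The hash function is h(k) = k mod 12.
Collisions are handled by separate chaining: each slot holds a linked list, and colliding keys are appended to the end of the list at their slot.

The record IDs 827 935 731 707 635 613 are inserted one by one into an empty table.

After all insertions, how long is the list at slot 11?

Insert 827: h=11, bucket 11 empty → new chain.
Insert 935: h=11, bucket 11 nonempty → append to chain.
Insert 731: h=11, bucket 11 nonempty → append to chain.
Insert 707: h=11, bucket 11 nonempty → append to chain.
Insert 635: h=11, bucket 11 nonempty → append to chain.
Insert 613: h=1, bucket 1 empty → new chain.
Final buckets:
0: —
1: 613
2: —
3: —
4: —
5: —
6: —
7: —
8: —
9: —
10: —
11: 827 -> 935 -> 731 -> 707 -> 635

5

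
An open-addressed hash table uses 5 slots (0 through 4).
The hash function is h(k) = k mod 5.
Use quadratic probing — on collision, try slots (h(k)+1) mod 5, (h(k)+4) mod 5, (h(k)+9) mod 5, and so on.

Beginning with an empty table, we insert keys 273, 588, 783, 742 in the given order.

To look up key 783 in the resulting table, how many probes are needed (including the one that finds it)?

273 hashes to 3; slot 3 is free → place at 3.
588 hashes to 3; 3 taken → place at 4.
783 hashes to 3; 3,4 taken → place at 2.
742 hashes to 2; 2,3 taken → place at 1.
Table: [—, 742, 783, 273, 588]
Lookup 783: h=3, probe 3,4,2 → found at 2.

3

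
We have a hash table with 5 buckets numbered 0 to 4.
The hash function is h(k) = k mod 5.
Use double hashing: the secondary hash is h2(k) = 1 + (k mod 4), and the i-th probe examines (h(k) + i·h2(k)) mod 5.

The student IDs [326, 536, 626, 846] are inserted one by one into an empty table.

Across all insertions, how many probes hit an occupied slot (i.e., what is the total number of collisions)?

326 hashes to 1; slot 1 is free → place at 1.
536 hashes to 1, h2=1; 1 taken → place at 2.
626 hashes to 1, h2=3; 1 taken → place at 4.
846 hashes to 1, h2=3; 1,4,2 taken → place at 0.
Table: [846, 326, 536, _, 626]

5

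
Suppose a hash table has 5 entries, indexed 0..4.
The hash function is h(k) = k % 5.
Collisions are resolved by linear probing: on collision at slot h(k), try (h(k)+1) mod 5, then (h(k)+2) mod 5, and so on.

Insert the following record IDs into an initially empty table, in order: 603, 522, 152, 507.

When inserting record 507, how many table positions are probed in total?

603 hashes to 3; slot 3 is free => place at 3.
522 hashes to 2; slot 2 is free => place at 2.
152 hashes to 2; 2,3 taken => place at 4.
507 hashes to 2; 2,3,4 taken => place at 0.
Table: [507, -, 522, 603, 152]

4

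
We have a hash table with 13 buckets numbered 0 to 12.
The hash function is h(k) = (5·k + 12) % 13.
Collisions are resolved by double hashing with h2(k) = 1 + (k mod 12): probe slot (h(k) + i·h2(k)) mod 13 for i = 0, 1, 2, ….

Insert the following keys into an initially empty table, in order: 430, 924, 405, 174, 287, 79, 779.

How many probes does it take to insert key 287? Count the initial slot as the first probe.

2

Insert 430: h=4, slot 4 empty -> index 4.
Insert 924: h=4, h2=1, slot 4 occupied -> index 5.
Insert 405: h=9, slot 9 empty -> index 9.
Insert 174: h=11, slot 11 empty -> index 11.
Insert 287: h=4, h2=12, slot 4 occupied -> index 3.
Insert 79: h=4, h2=8, slot 4 occupied -> index 12.
Insert 779: h=7, slot 7 empty -> index 7.
Table: [∅, ∅, ∅, 287, 430, 924, ∅, 779, ∅, 405, ∅, 174, 79]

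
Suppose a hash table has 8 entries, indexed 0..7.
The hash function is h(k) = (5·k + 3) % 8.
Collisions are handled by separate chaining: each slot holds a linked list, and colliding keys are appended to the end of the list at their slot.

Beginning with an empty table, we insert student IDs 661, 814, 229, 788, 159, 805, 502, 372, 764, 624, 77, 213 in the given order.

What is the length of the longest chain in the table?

Insert 661: h=4, bucket 4 empty -> new chain.
Insert 814: h=1, bucket 1 empty -> new chain.
Insert 229: h=4, bucket 4 nonempty -> append to chain.
Insert 788: h=7, bucket 7 empty -> new chain.
Insert 159: h=6, bucket 6 empty -> new chain.
Insert 805: h=4, bucket 4 nonempty -> append to chain.
Insert 502: h=1, bucket 1 nonempty -> append to chain.
Insert 372: h=7, bucket 7 nonempty -> append to chain.
Insert 764: h=7, bucket 7 nonempty -> append to chain.
Insert 624: h=3, bucket 3 empty -> new chain.
Insert 77: h=4, bucket 4 nonempty -> append to chain.
Insert 213: h=4, bucket 4 nonempty -> append to chain.
Final buckets:
0: _
1: 814 -> 502
2: _
3: 624
4: 661 -> 229 -> 805 -> 77 -> 213
5: _
6: 159
7: 788 -> 372 -> 764

5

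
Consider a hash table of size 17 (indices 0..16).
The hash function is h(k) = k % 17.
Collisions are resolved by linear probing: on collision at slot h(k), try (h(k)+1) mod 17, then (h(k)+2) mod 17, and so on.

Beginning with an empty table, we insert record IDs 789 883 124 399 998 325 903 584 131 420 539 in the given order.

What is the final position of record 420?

14

789: h=7 → slot 7
883: h=16 → slot 16
124: h=5 → slot 5
399: h=8 → slot 8
998: h=12 → slot 12
325: h=2 → slot 2
903: h=2, probe 2,3 → slot 3
584: h=6 → slot 6
131: h=12, probe 12,13 → slot 13
420: h=12, probe 12,13,14 → slot 14
539: h=12, probe 12,13,14,15 → slot 15
Table: [-, -, 325, 903, -, 124, 584, 789, 399, -, -, -, 998, 131, 420, 539, 883]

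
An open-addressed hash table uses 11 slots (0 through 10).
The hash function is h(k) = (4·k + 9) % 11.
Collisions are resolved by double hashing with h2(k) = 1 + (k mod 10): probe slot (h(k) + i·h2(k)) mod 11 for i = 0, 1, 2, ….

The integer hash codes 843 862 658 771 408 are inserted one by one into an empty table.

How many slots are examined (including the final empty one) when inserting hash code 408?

Insert 843: h=4, slot 4 empty => index 4.
Insert 862: h=3, slot 3 empty => index 3.
Insert 658: h=1, slot 1 empty => index 1.
Insert 771: h=2, slot 2 empty => index 2.
Insert 408: h=2, h2=9, slot 2 occupied => index 0.
Table: [408, 658, 771, 862, 843, ., ., ., ., ., .]

2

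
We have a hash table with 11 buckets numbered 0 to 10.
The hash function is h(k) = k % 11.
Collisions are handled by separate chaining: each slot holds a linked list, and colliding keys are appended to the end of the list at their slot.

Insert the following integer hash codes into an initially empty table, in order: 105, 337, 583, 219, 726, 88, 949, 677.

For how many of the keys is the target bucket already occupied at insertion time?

3

105 -> bucket 6
337 -> bucket 7
583 -> bucket 0
219 -> bucket 10
726 -> bucket 0 (collision)
88 -> bucket 0 (collision)
949 -> bucket 3
677 -> bucket 6 (collision)
Final buckets:
0: 583 -> 726 -> 88
1: .
2: .
3: 949
4: .
5: .
6: 105 -> 677
7: 337
8: .
9: .
10: 219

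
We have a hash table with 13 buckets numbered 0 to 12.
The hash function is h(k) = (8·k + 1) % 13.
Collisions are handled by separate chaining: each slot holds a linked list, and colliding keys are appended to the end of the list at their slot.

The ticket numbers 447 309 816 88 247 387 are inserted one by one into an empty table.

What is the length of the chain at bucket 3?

447 -> bucket 2
309 -> bucket 3
816 -> bucket 3 (collision)
88 -> bucket 3 (collision)
247 -> bucket 1
387 -> bucket 3 (collision)
Final buckets:
0: _
1: 247
2: 447
3: 309 -> 816 -> 88 -> 387
4: _
5: _
6: _
7: _
8: _
9: _
10: _
11: _
12: _

4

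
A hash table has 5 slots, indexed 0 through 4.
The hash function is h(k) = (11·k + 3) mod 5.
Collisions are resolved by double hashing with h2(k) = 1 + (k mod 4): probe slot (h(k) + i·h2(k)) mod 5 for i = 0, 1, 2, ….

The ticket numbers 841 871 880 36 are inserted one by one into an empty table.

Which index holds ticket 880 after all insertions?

0

841 hashes to 4; slot 4 is free → place at 4.
871 hashes to 4, h2=4; 4 taken → place at 3.
880 hashes to 3, h2=1; 3,4 taken → place at 0.
36 hashes to 4, h2=1; 4,0 taken → place at 1.
Table: [880, 36, _, 871, 841]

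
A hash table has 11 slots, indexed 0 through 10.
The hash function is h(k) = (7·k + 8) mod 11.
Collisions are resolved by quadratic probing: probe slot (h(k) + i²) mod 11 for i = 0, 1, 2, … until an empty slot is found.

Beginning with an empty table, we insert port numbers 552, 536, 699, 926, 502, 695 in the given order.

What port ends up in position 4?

552 hashes to 0; slot 0 is free => place at 0.
536 hashes to 9; slot 9 is free => place at 9.
699 hashes to 6; slot 6 is free => place at 6.
926 hashes to 0; 0 taken => place at 1.
502 hashes to 2; slot 2 is free => place at 2.
695 hashes to 0; 0,1 taken => place at 4.
Table: [552, 926, 502, _, 695, _, 699, _, _, 536, _]

695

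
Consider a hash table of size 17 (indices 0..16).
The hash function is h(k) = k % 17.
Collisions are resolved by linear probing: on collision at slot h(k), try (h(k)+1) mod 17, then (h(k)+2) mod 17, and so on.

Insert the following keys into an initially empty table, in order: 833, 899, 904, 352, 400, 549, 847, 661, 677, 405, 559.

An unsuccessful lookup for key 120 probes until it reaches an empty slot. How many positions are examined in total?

6

Insert 833: h=0, slot 0 empty => index 0.
Insert 899: h=15, slot 15 empty => index 15.
Insert 904: h=3, slot 3 empty => index 3.
Insert 352: h=12, slot 12 empty => index 12.
Insert 400: h=9, slot 9 empty => index 9.
Insert 549: h=5, slot 5 empty => index 5.
Insert 847: h=14, slot 14 empty => index 14.
Insert 661: h=15, slot 15 occupied => index 16.
Insert 677: h=14, slots 14,15,16,0 occupied => index 1.
Insert 405: h=14, slots 14,15,16,0,1 occupied => index 2.
Insert 559: h=15, slots 15,16,0,1,2,3 occupied => index 4.
Table: [833, 677, 405, 904, 559, 549, -, -, -, 400, -, -, 352, -, 847, 899, 661]
Lookup 120: h=1, probe 1,2,3,4,5,6 → slot 6 empty, not found.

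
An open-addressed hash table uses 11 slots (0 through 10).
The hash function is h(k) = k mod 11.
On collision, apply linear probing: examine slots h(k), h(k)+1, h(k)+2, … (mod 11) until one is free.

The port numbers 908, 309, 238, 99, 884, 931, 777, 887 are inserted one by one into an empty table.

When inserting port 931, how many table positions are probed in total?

908: h=6 → slot 6
309: h=1 → slot 1
238: h=7 → slot 7
99: h=0 → slot 0
884: h=4 → slot 4
931: h=7, probe 7,8 → slot 8
777: h=7, probe 7,8,9 → slot 9
887: h=7, probe 7,8,9,10 → slot 10
Table: [99, 309, —, —, 884, —, 908, 238, 931, 777, 887]

2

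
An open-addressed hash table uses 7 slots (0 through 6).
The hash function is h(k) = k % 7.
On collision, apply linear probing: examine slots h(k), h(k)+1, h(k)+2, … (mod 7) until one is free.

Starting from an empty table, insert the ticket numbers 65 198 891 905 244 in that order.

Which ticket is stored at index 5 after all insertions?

65: h=2 → slot 2
198: h=2, probe 2,3 → slot 3
891: h=2, probe 2,3,4 → slot 4
905: h=2, probe 2,3,4,5 → slot 5
244: h=6 → slot 6
Table: [—, —, 65, 198, 891, 905, 244]

905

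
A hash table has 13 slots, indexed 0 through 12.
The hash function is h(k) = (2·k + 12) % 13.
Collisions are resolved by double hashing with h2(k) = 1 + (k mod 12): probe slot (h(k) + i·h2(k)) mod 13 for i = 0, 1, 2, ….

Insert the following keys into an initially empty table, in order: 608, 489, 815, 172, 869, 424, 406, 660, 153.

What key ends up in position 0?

Insert 608: h=6, slot 6 empty => index 6.
Insert 489: h=2, slot 2 empty => index 2.
Insert 815: h=4, slot 4 empty => index 4.
Insert 172: h=5, slot 5 empty => index 5.
Insert 869: h=8, slot 8 empty => index 8.
Insert 424: h=2, h2=5, slot 2 occupied => index 7.
Insert 406: h=5, h2=11, slot 5 occupied => index 3.
Insert 660: h=6, h2=1, slots 6,7,8 occupied => index 9.
Insert 153: h=6, h2=10, slots 6,3 occupied => index 0.
Table: [153, _, 489, 406, 815, 172, 608, 424, 869, 660, _, _, _]

153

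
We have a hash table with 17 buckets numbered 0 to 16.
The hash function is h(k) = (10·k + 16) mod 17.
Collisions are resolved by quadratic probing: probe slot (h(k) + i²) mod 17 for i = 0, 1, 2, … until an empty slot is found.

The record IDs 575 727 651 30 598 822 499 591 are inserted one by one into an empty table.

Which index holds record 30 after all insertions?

11

Insert 575: h=3, slot 3 empty => index 3.
Insert 727: h=10, slot 10 empty => index 10.
Insert 651: h=15, slot 15 empty => index 15.
Insert 30: h=10, slot 10 occupied => index 11.
Insert 598: h=12, slot 12 empty => index 12.
Insert 822: h=8, slot 8 empty => index 8.
Insert 499: h=8, slot 8 occupied => index 9.
Insert 591: h=10, slots 10,11 occupied => index 14.
Table: [∅, ∅, ∅, 575, ∅, ∅, ∅, ∅, 822, 499, 727, 30, 598, ∅, 591, 651, ∅]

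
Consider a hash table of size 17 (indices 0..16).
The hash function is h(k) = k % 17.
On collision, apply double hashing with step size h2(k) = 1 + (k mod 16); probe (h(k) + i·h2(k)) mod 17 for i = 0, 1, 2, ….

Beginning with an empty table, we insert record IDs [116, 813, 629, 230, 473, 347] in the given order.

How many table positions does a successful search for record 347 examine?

2

Insert 116: h=14, slot 14 empty -> index 14.
Insert 813: h=14, h2=14, slot 14 occupied -> index 11.
Insert 629: h=0, slot 0 empty -> index 0.
Insert 230: h=9, slot 9 empty -> index 9.
Insert 473: h=14, h2=10, slot 14 occupied -> index 7.
Insert 347: h=7, h2=12, slot 7 occupied -> index 2.
Table: [629, ∅, 347, ∅, ∅, ∅, ∅, 473, ∅, 230, ∅, 813, ∅, ∅, 116, ∅, ∅]
Lookup 347: h=7, h2=12, probe 7,2 → found at 2.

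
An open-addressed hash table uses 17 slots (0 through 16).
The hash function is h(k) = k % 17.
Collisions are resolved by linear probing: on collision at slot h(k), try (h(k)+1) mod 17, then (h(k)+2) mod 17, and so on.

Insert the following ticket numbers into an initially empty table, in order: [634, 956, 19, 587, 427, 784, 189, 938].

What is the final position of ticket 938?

8

634: h=5 -> slot 5
956: h=4 -> slot 4
19: h=2 -> slot 2
587: h=9 -> slot 9
427: h=2, probe 2,3 -> slot 3
784: h=2, probe 2,3,4,5,6 -> slot 6
189: h=2, probe 2,3,4,5,6,7 -> slot 7
938: h=3, probe 3,4,5,6,7,8 -> slot 8
Table: [_, _, 19, 427, 956, 634, 784, 189, 938, 587, _, _, _, _, _, _, _]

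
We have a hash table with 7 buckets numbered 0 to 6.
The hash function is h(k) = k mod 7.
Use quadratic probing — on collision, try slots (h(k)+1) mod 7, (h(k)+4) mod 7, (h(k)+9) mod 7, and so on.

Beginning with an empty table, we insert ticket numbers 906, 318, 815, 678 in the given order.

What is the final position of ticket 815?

906 hashes to 3; slot 3 is free → place at 3.
318 hashes to 3; 3 taken → place at 4.
815 hashes to 3; 3,4 taken → place at 0.
678 hashes to 6; slot 6 is free → place at 6.
Table: [815, _, _, 906, 318, _, 678]

0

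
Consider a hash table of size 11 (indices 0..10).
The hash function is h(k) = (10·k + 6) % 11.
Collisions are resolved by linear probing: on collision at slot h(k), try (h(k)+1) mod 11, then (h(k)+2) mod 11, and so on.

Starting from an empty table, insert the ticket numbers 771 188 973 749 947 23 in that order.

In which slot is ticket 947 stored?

771: h=5 → slot 5
188: h=5, probe 5,6 → slot 6
973: h=1 → slot 1
749: h=5, probe 5,6,7 → slot 7
947: h=5, probe 5,6,7,8 → slot 8
23: h=5, probe 5,6,7,8,9 → slot 9
Table: [∅, 973, ∅, ∅, ∅, 771, 188, 749, 947, 23, ∅]

8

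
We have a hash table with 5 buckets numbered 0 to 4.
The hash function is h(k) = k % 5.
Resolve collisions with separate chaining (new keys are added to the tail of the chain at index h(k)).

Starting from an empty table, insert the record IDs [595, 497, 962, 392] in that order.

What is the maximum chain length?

3

595 → bucket 0
497 → bucket 2
962 → bucket 2 (collision)
392 → bucket 2 (collision)
Final buckets:
0: 595
1: —
2: 497 -> 962 -> 392
3: —
4: —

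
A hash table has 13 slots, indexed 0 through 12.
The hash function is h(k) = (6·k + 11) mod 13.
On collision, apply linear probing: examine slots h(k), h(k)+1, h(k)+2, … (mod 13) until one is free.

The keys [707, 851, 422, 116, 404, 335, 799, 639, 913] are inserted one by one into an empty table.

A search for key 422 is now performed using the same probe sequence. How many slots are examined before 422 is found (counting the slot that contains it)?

707 hashes to 2; slot 2 is free -> place at 2.
851 hashes to 8; slot 8 is free -> place at 8.
422 hashes to 8; 8 taken -> place at 9.
116 hashes to 5; slot 5 is free -> place at 5.
404 hashes to 4; slot 4 is free -> place at 4.
335 hashes to 6; slot 6 is free -> place at 6.
799 hashes to 8; 8,9 taken -> place at 10.
639 hashes to 10; 10 taken -> place at 11.
913 hashes to 3; slot 3 is free -> place at 3.
Table: [., ., 707, 913, 404, 116, 335, ., 851, 422, 799, 639, .]
Lookup 422: h=8, probe 8,9 → found at 9.

2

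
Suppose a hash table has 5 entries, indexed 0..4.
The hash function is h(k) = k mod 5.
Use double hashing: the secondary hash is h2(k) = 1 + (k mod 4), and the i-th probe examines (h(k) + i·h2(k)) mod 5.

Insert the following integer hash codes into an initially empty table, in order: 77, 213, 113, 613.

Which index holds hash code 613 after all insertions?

77: h=2 => slot 2
213: h=3 => slot 3
113: h=3, h2=2, probe 3,0 => slot 0
613: h=3, h2=2, probe 3,0,2,4 => slot 4
Table: [113, ., 77, 213, 613]

4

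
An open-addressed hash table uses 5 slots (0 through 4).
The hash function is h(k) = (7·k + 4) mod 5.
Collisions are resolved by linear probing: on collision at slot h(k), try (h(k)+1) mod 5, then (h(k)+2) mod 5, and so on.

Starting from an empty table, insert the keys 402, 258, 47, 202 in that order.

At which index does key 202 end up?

1

402 hashes to 3; slot 3 is free -> place at 3.
258 hashes to 0; slot 0 is free -> place at 0.
47 hashes to 3; 3 taken -> place at 4.
202 hashes to 3; 3,4,0 taken -> place at 1.
Table: [258, 202, -, 402, 47]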